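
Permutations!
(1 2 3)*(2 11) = (1 11 2 3) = [0, 11, 3, 1, 4, 5, 6, 7, 8, 9, 10, 2]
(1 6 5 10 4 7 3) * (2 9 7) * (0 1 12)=(0 1 6 5 10 4 2 9 7 3 12)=[1, 6, 9, 12, 2, 10, 5, 3, 8, 7, 4, 11, 0]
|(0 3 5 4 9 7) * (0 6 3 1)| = |(0 1)(3 5 4 9 7 6)| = 6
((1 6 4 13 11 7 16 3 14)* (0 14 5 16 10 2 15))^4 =(0 4 10 14 13 2 1 11 15 6 7)(3 5 16) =((0 14 1 6 4 13 11 7 10 2 15)(3 5 16))^4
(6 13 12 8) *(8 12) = (6 13 8) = [0, 1, 2, 3, 4, 5, 13, 7, 6, 9, 10, 11, 12, 8]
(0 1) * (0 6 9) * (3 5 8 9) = [1, 6, 2, 5, 4, 8, 3, 7, 9, 0] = (0 1 6 3 5 8 9)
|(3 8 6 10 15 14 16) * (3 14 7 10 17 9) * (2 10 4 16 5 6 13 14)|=24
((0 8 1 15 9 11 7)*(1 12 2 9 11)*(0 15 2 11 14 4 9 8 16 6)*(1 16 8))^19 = (0 9 15 12 6 4 7 8 16 14 11)(1 2)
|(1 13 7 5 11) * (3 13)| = 6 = |(1 3 13 7 5 11)|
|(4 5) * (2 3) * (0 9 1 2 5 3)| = 12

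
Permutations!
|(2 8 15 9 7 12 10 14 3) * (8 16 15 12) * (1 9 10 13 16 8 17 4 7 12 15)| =30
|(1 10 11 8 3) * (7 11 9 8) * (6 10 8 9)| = |(1 8 3)(6 10)(7 11)| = 6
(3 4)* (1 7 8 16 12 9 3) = (1 7 8 16 12 9 3 4) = [0, 7, 2, 4, 1, 5, 6, 8, 16, 3, 10, 11, 9, 13, 14, 15, 12]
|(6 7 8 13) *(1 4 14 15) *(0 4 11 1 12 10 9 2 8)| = |(0 4 14 15 12 10 9 2 8 13 6 7)(1 11)| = 12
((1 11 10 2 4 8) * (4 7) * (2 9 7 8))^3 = (1 9 2 11 7 8 10 4)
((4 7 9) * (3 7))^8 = ((3 7 9 4))^8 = (9)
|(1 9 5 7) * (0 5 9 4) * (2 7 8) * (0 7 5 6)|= 6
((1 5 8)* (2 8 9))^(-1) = (1 8 2 9 5)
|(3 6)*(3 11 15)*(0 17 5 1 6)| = 8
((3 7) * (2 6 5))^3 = (3 7)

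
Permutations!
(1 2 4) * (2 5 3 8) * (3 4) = (1 5 4)(2 3 8) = [0, 5, 3, 8, 1, 4, 6, 7, 2]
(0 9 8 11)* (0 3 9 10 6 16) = [10, 1, 2, 9, 4, 5, 16, 7, 11, 8, 6, 3, 12, 13, 14, 15, 0] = (0 10 6 16)(3 9 8 11)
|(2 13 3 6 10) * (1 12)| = 10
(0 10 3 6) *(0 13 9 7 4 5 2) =(0 10 3 6 13 9 7 4 5 2) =[10, 1, 0, 6, 5, 2, 13, 4, 8, 7, 3, 11, 12, 9]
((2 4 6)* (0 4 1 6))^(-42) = (6) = ((0 4)(1 6 2))^(-42)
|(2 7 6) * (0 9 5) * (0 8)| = 12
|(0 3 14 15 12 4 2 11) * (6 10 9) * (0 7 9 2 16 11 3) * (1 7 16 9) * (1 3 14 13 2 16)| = 14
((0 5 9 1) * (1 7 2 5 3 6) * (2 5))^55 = (0 1 6 3)(5 9 7) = ((0 3 6 1)(5 9 7))^55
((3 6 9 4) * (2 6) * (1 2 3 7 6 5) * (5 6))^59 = (1 9 5 6 7 2 4)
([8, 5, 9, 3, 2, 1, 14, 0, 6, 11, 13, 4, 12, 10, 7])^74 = [7, 1, 11, 3, 9, 5, 8, 14, 0, 4, 10, 2, 12, 13, 6]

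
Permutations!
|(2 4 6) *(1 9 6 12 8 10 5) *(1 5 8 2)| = 6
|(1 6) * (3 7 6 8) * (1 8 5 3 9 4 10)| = 9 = |(1 5 3 7 6 8 9 4 10)|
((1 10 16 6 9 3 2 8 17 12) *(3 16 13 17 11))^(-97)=((1 10 13 17 12)(2 8 11 3)(6 9 16))^(-97)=(1 17 10 12 13)(2 3 11 8)(6 16 9)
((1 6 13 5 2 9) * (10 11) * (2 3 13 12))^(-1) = ((1 6 12 2 9)(3 13 5)(10 11))^(-1) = (1 9 2 12 6)(3 5 13)(10 11)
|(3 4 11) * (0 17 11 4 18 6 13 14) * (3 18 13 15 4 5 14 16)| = 9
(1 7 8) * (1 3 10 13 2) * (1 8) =[0, 7, 8, 10, 4, 5, 6, 1, 3, 9, 13, 11, 12, 2] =(1 7)(2 8 3 10 13)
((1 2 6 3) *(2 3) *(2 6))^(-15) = ((6)(1 3))^(-15) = (6)(1 3)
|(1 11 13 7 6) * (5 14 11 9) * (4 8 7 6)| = 21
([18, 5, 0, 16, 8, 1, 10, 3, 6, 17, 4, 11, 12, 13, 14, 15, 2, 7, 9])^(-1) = (0 2 16 3 7 17 9 18)(1 5)(4 10 6 8)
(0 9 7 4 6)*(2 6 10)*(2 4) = (0 9 7 2 6)(4 10) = [9, 1, 6, 3, 10, 5, 0, 2, 8, 7, 4]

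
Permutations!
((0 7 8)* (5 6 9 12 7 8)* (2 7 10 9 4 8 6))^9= (12)(0 6 4 8)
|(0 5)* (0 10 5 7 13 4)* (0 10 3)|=|(0 7 13 4 10 5 3)|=7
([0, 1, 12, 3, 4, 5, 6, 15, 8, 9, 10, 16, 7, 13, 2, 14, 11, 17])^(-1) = (17)(2 14 15 7 12)(11 16)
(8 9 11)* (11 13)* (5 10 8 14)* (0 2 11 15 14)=(0 2 11)(5 10 8 9 13 15 14)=[2, 1, 11, 3, 4, 10, 6, 7, 9, 13, 8, 0, 12, 15, 5, 14]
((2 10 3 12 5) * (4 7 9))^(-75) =(12)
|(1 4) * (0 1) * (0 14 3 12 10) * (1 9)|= |(0 9 1 4 14 3 12 10)|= 8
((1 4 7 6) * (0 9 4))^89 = (0 1 6 7 4 9)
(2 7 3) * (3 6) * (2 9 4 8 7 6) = (2 6 3 9 4 8 7) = [0, 1, 6, 9, 8, 5, 3, 2, 7, 4]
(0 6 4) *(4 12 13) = (0 6 12 13 4) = [6, 1, 2, 3, 0, 5, 12, 7, 8, 9, 10, 11, 13, 4]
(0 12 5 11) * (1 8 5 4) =(0 12 4 1 8 5 11) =[12, 8, 2, 3, 1, 11, 6, 7, 5, 9, 10, 0, 4]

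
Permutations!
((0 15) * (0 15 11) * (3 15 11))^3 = ((0 3 15 11))^3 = (0 11 15 3)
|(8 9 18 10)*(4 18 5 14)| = |(4 18 10 8 9 5 14)| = 7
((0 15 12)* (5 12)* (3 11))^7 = ((0 15 5 12)(3 11))^7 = (0 12 5 15)(3 11)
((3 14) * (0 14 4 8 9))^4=(0 8 3)(4 14 9)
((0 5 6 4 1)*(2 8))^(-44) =(8)(0 5 6 4 1)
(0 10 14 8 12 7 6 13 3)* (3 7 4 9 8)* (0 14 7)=(0 10 7 6 13)(3 14)(4 9 8 12)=[10, 1, 2, 14, 9, 5, 13, 6, 12, 8, 7, 11, 4, 0, 3]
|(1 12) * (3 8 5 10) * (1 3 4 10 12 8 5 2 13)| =|(1 8 2 13)(3 5 12)(4 10)| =12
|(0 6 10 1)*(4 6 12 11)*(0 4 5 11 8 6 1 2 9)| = 14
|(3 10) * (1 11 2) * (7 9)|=6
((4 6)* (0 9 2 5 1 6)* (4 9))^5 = ((0 4)(1 6 9 2 5))^5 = (9)(0 4)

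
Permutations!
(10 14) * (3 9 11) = [0, 1, 2, 9, 4, 5, 6, 7, 8, 11, 14, 3, 12, 13, 10] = (3 9 11)(10 14)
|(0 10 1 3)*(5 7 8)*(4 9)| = |(0 10 1 3)(4 9)(5 7 8)| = 12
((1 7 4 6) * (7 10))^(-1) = ((1 10 7 4 6))^(-1) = (1 6 4 7 10)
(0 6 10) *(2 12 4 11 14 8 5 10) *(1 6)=(0 1 6 2 12 4 11 14 8 5 10)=[1, 6, 12, 3, 11, 10, 2, 7, 5, 9, 0, 14, 4, 13, 8]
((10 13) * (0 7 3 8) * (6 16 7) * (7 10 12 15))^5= ((0 6 16 10 13 12 15 7 3 8))^5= (0 12)(3 10)(6 15)(7 16)(8 13)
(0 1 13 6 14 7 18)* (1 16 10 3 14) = [16, 13, 2, 14, 4, 5, 1, 18, 8, 9, 3, 11, 12, 6, 7, 15, 10, 17, 0] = (0 16 10 3 14 7 18)(1 13 6)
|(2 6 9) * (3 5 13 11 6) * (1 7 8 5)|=|(1 7 8 5 13 11 6 9 2 3)|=10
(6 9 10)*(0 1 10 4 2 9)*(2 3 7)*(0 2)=(0 1 10 6 2 9 4 3 7)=[1, 10, 9, 7, 3, 5, 2, 0, 8, 4, 6]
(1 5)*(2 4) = [0, 5, 4, 3, 2, 1] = (1 5)(2 4)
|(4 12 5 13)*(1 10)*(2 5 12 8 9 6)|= 14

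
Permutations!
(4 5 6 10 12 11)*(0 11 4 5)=[11, 1, 2, 3, 0, 6, 10, 7, 8, 9, 12, 5, 4]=(0 11 5 6 10 12 4)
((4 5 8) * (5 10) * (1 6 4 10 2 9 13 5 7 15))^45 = ((1 6 4 2 9 13 5 8 10 7 15))^45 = (1 6 4 2 9 13 5 8 10 7 15)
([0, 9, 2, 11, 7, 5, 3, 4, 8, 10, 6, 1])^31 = [0, 9, 2, 11, 7, 5, 3, 4, 8, 10, 6, 1]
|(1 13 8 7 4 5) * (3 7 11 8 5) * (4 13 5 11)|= 6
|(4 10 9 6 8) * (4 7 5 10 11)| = 6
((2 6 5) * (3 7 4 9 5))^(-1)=(2 5 9 4 7 3 6)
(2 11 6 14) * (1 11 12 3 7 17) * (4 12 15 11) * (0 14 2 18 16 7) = (0 14 18 16 7 17 1 4 12 3)(2 15 11 6) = [14, 4, 15, 0, 12, 5, 2, 17, 8, 9, 10, 6, 3, 13, 18, 11, 7, 1, 16]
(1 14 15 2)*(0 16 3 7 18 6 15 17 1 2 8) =(0 16 3 7 18 6 15 8)(1 14 17) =[16, 14, 2, 7, 4, 5, 15, 18, 0, 9, 10, 11, 12, 13, 17, 8, 3, 1, 6]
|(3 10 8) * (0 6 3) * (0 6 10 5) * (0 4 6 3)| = |(0 10 8 3 5 4 6)| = 7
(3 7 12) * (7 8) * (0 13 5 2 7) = (0 13 5 2 7 12 3 8) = [13, 1, 7, 8, 4, 2, 6, 12, 0, 9, 10, 11, 3, 5]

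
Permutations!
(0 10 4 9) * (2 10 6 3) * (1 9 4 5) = (0 6 3 2 10 5 1 9) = [6, 9, 10, 2, 4, 1, 3, 7, 8, 0, 5]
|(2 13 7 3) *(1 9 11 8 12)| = 20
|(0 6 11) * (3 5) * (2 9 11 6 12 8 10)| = 14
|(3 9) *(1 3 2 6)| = |(1 3 9 2 6)| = 5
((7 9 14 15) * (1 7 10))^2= (1 9 15)(7 14 10)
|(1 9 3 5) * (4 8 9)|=|(1 4 8 9 3 5)|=6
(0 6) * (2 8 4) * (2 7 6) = [2, 1, 8, 3, 7, 5, 0, 6, 4] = (0 2 8 4 7 6)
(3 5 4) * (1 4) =(1 4 3 5) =[0, 4, 2, 5, 3, 1]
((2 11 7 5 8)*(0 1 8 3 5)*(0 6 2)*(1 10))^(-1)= ((0 10 1 8)(2 11 7 6)(3 5))^(-1)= (0 8 1 10)(2 6 7 11)(3 5)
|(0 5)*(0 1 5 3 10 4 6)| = 10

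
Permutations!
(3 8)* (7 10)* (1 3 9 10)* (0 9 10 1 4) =(0 9 1 3 8 10 7 4) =[9, 3, 2, 8, 0, 5, 6, 4, 10, 1, 7]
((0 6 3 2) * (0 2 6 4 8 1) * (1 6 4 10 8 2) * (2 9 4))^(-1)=((0 10 8 6 3 2 1)(4 9))^(-1)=(0 1 2 3 6 8 10)(4 9)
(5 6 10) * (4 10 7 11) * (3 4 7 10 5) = (3 4 5 6 10)(7 11) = [0, 1, 2, 4, 5, 6, 10, 11, 8, 9, 3, 7]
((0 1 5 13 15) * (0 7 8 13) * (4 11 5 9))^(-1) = ((0 1 9 4 11 5)(7 8 13 15))^(-1) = (0 5 11 4 9 1)(7 15 13 8)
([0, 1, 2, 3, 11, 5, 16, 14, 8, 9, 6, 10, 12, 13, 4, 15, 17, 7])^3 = [0, 1, 2, 3, 6, 5, 7, 11, 8, 9, 17, 16, 12, 13, 10, 15, 14, 4]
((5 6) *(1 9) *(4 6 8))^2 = (9)(4 5)(6 8)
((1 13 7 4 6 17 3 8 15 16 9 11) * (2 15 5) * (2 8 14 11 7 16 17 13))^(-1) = (1 11 14 3 17 15 2)(4 7 9 16 13 6)(5 8) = ((1 2 15 17 3 14 11)(4 6 13 16 9 7)(5 8))^(-1)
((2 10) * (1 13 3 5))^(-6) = (1 3)(5 13)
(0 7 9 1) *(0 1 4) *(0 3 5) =(0 7 9 4 3 5) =[7, 1, 2, 5, 3, 0, 6, 9, 8, 4]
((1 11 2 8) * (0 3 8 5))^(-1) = ((0 3 8 1 11 2 5))^(-1) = (0 5 2 11 1 8 3)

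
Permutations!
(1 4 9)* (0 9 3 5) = (0 9 1 4 3 5) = [9, 4, 2, 5, 3, 0, 6, 7, 8, 1]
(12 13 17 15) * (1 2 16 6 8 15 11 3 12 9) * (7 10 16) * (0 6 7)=(0 6 8 15 9 1 2)(3 12 13 17 11)(7 10 16)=[6, 2, 0, 12, 4, 5, 8, 10, 15, 1, 16, 3, 13, 17, 14, 9, 7, 11]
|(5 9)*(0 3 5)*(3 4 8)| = |(0 4 8 3 5 9)| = 6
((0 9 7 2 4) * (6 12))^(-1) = (0 4 2 7 9)(6 12)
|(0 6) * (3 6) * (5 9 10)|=|(0 3 6)(5 9 10)|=3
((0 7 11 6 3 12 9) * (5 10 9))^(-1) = (0 9 10 5 12 3 6 11 7)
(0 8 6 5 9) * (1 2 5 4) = [8, 2, 5, 3, 1, 9, 4, 7, 6, 0] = (0 8 6 4 1 2 5 9)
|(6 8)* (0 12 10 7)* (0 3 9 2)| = 14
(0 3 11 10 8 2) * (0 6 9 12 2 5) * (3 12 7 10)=(0 12 2 6 9 7 10 8 5)(3 11)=[12, 1, 6, 11, 4, 0, 9, 10, 5, 7, 8, 3, 2]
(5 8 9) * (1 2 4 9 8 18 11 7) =(1 2 4 9 5 18 11 7) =[0, 2, 4, 3, 9, 18, 6, 1, 8, 5, 10, 7, 12, 13, 14, 15, 16, 17, 11]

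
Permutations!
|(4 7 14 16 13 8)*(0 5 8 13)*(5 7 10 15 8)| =4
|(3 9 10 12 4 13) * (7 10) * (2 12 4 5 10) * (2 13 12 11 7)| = 12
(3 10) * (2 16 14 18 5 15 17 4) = (2 16 14 18 5 15 17 4)(3 10) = [0, 1, 16, 10, 2, 15, 6, 7, 8, 9, 3, 11, 12, 13, 18, 17, 14, 4, 5]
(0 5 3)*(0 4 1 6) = (0 5 3 4 1 6) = [5, 6, 2, 4, 1, 3, 0]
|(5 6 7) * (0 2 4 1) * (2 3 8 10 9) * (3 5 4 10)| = 6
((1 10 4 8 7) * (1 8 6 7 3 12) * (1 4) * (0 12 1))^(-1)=(0 10 1 3 8 7 6 4 12)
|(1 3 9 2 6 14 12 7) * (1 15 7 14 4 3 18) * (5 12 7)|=10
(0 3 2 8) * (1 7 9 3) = (0 1 7 9 3 2 8) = [1, 7, 8, 2, 4, 5, 6, 9, 0, 3]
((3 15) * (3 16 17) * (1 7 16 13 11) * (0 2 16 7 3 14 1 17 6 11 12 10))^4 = (0 11 3 10 6 1 12 16 14 13 2 17 15)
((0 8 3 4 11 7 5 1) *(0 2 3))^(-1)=(0 8)(1 5 7 11 4 3 2)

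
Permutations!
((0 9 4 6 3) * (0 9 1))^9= (0 1)(3 9 4 6)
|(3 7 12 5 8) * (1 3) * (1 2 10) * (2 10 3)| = 8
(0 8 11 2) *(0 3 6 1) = (0 8 11 2 3 6 1) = [8, 0, 3, 6, 4, 5, 1, 7, 11, 9, 10, 2]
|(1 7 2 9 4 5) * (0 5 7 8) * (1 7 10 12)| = |(0 5 7 2 9 4 10 12 1 8)| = 10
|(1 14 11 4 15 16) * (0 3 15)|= 8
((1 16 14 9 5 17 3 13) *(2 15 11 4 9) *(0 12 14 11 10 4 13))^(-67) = ((0 12 14 2 15 10 4 9 5 17 3)(1 16 11 13))^(-67) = (0 3 17 5 9 4 10 15 2 14 12)(1 16 11 13)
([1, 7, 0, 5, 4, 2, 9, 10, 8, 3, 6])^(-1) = (0 2 5 3 9 6 10 7 1)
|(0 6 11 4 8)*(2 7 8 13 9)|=|(0 6 11 4 13 9 2 7 8)|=9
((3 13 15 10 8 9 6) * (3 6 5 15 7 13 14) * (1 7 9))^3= ((1 7 13 9 5 15 10 8)(3 14))^3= (1 9 10 7 5 8 13 15)(3 14)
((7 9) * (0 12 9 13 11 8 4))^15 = (0 4 8 11 13 7 9 12)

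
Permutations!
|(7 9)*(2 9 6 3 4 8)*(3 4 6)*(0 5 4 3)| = 14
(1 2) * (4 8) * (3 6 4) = (1 2)(3 6 4 8) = [0, 2, 1, 6, 8, 5, 4, 7, 3]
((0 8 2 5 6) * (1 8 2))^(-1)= (0 6 5 2)(1 8)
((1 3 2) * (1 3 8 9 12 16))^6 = (1 8 9 12 16)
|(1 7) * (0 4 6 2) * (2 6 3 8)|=10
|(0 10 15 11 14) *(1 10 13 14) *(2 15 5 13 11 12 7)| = 28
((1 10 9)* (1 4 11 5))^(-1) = (1 5 11 4 9 10)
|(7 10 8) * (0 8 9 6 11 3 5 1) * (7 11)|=12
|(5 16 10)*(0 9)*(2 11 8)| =|(0 9)(2 11 8)(5 16 10)| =6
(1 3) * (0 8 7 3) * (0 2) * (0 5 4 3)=(0 8 7)(1 2 5 4 3)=[8, 2, 5, 1, 3, 4, 6, 0, 7]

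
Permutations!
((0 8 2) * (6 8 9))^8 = (0 8 9 2 6)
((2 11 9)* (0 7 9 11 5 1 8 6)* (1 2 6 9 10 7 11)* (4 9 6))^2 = ((0 11 1 8 6)(2 5)(4 9)(7 10))^2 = (0 1 6 11 8)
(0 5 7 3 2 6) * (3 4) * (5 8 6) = (0 8 6)(2 5 7 4 3) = [8, 1, 5, 2, 3, 7, 0, 4, 6]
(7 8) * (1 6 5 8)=(1 6 5 8 7)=[0, 6, 2, 3, 4, 8, 5, 1, 7]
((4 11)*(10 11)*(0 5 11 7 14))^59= ((0 5 11 4 10 7 14))^59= (0 4 14 11 7 5 10)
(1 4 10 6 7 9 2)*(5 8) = (1 4 10 6 7 9 2)(5 8) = [0, 4, 1, 3, 10, 8, 7, 9, 5, 2, 6]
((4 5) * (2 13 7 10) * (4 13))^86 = ((2 4 5 13 7 10))^86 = (2 5 7)(4 13 10)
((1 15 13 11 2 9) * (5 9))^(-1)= (1 9 5 2 11 13 15)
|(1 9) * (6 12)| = 2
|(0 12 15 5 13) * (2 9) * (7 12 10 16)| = 8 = |(0 10 16 7 12 15 5 13)(2 9)|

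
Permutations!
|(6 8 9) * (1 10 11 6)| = |(1 10 11 6 8 9)| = 6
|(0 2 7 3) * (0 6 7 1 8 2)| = |(1 8 2)(3 6 7)| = 3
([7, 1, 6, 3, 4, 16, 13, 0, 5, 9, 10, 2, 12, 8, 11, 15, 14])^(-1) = (0 7)(2 11 14 16 5 8 13 6)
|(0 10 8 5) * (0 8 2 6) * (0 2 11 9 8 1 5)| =|(0 10 11 9 8)(1 5)(2 6)| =10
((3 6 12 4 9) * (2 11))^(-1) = (2 11)(3 9 4 12 6)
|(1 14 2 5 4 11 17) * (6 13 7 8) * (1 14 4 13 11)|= 18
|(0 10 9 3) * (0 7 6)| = 6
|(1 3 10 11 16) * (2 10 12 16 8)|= |(1 3 12 16)(2 10 11 8)|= 4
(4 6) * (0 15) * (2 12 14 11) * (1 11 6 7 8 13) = (0 15)(1 11 2 12 14 6 4 7 8 13) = [15, 11, 12, 3, 7, 5, 4, 8, 13, 9, 10, 2, 14, 1, 6, 0]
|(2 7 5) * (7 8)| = 4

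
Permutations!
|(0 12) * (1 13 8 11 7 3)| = |(0 12)(1 13 8 11 7 3)| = 6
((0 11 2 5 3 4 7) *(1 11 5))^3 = (11)(0 4 5 7 3) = ((0 5 3 4 7)(1 11 2))^3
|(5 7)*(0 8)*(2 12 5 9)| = 10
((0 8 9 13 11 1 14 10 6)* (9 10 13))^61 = (0 8 10 6)(1 14 13 11) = ((0 8 10 6)(1 14 13 11))^61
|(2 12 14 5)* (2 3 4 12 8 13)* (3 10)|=6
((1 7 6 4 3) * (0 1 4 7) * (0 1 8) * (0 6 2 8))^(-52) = (8)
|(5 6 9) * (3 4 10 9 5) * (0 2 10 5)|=|(0 2 10 9 3 4 5 6)|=8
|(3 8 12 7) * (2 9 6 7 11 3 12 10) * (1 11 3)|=8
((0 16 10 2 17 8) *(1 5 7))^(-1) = (0 8 17 2 10 16)(1 7 5)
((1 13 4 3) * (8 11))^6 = (1 4)(3 13)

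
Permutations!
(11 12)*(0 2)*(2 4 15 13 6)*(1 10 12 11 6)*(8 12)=(0 4 15 13 1 10 8 12 6 2)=[4, 10, 0, 3, 15, 5, 2, 7, 12, 9, 8, 11, 6, 1, 14, 13]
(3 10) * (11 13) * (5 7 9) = (3 10)(5 7 9)(11 13) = [0, 1, 2, 10, 4, 7, 6, 9, 8, 5, 3, 13, 12, 11]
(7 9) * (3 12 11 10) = (3 12 11 10)(7 9) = [0, 1, 2, 12, 4, 5, 6, 9, 8, 7, 3, 10, 11]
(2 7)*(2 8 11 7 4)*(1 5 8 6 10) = (1 5 8 11 7 6 10)(2 4) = [0, 5, 4, 3, 2, 8, 10, 6, 11, 9, 1, 7]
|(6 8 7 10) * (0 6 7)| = 6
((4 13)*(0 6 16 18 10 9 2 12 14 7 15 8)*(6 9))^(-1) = ((0 9 2 12 14 7 15 8)(4 13)(6 16 18 10))^(-1) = (0 8 15 7 14 12 2 9)(4 13)(6 10 18 16)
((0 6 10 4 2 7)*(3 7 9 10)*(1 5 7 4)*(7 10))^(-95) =(0 4 7 3 9 6 2)(1 5 10) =((0 6 3 4 2 9 7)(1 5 10))^(-95)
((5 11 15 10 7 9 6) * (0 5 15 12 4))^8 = ((0 5 11 12 4)(6 15 10 7 9))^8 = (0 12 5 4 11)(6 7 15 9 10)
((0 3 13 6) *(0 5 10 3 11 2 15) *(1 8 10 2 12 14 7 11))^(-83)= ((0 1 8 10 3 13 6 5 2 15)(7 11 12 14))^(-83)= (0 5 3 1 2 13 8 15 6 10)(7 11 12 14)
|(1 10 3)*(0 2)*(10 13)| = |(0 2)(1 13 10 3)| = 4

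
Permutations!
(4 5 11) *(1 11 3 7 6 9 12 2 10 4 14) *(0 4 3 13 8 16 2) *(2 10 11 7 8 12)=(0 4 5 13 12)(1 7 6 9 2 11 14)(3 8 16 10)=[4, 7, 11, 8, 5, 13, 9, 6, 16, 2, 3, 14, 0, 12, 1, 15, 10]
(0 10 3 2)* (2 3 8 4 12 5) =(0 10 8 4 12 5 2) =[10, 1, 0, 3, 12, 2, 6, 7, 4, 9, 8, 11, 5]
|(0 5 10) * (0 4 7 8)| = 6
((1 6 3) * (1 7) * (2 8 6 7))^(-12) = ((1 7)(2 8 6 3))^(-12) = (8)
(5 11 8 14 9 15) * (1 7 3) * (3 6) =(1 7 6 3)(5 11 8 14 9 15) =[0, 7, 2, 1, 4, 11, 3, 6, 14, 15, 10, 8, 12, 13, 9, 5]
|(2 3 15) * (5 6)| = |(2 3 15)(5 6)| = 6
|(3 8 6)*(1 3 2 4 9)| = 7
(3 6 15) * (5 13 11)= (3 6 15)(5 13 11)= [0, 1, 2, 6, 4, 13, 15, 7, 8, 9, 10, 5, 12, 11, 14, 3]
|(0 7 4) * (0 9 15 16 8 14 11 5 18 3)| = 12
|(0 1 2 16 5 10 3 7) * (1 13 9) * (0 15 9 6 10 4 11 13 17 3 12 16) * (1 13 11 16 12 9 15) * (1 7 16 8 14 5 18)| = |(0 17 3 16 18 1 2)(4 8 14 5)(6 10 9 13)| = 28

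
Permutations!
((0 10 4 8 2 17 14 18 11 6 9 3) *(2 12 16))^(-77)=((0 10 4 8 12 16 2 17 14 18 11 6 9 3))^(-77)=(0 17)(2 3)(4 18)(6 12)(8 11)(9 16)(10 14)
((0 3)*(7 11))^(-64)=((0 3)(7 11))^(-64)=(11)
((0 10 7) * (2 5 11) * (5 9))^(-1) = ((0 10 7)(2 9 5 11))^(-1) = (0 7 10)(2 11 5 9)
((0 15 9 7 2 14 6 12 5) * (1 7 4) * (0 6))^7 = (0 14 2 7 1 4 9 15)(5 6 12)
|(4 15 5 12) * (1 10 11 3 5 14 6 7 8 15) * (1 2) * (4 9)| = |(1 10 11 3 5 12 9 4 2)(6 7 8 15 14)| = 45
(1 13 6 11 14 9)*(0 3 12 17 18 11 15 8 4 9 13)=(0 3 12 17 18 11 14 13 6 15 8 4 9 1)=[3, 0, 2, 12, 9, 5, 15, 7, 4, 1, 10, 14, 17, 6, 13, 8, 16, 18, 11]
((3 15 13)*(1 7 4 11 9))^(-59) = (1 7 4 11 9)(3 15 13)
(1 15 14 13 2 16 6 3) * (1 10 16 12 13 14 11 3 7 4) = (1 15 11 3 10 16 6 7 4)(2 12 13) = [0, 15, 12, 10, 1, 5, 7, 4, 8, 9, 16, 3, 13, 2, 14, 11, 6]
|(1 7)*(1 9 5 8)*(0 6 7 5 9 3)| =|(9)(0 6 7 3)(1 5 8)| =12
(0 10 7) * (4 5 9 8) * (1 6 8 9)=[10, 6, 2, 3, 5, 1, 8, 0, 4, 9, 7]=(0 10 7)(1 6 8 4 5)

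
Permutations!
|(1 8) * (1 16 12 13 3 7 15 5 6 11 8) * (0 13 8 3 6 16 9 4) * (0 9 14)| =12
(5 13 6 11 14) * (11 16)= (5 13 6 16 11 14)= [0, 1, 2, 3, 4, 13, 16, 7, 8, 9, 10, 14, 12, 6, 5, 15, 11]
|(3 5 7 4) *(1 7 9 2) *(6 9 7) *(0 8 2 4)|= |(0 8 2 1 6 9 4 3 5 7)|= 10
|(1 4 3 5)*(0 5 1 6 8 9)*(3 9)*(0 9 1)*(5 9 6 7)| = |(0 9 6 8 3)(1 4)(5 7)| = 10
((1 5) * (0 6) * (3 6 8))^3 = ((0 8 3 6)(1 5))^3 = (0 6 3 8)(1 5)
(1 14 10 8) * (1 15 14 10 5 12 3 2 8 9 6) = (1 10 9 6)(2 8 15 14 5 12 3) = [0, 10, 8, 2, 4, 12, 1, 7, 15, 6, 9, 11, 3, 13, 5, 14]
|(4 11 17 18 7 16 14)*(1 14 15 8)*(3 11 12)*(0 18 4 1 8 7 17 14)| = 9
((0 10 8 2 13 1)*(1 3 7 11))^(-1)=((0 10 8 2 13 3 7 11 1))^(-1)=(0 1 11 7 3 13 2 8 10)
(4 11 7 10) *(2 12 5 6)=(2 12 5 6)(4 11 7 10)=[0, 1, 12, 3, 11, 6, 2, 10, 8, 9, 4, 7, 5]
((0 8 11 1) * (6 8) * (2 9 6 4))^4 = ((0 4 2 9 6 8 11 1))^4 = (0 6)(1 9)(2 11)(4 8)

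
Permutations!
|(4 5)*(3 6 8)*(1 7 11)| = 6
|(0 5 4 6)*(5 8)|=5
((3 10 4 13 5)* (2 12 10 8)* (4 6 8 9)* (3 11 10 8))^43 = (2 12 8)(3 13 10 9 5 6 4 11)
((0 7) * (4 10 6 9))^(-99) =(0 7)(4 10 6 9)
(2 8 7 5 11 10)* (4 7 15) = [0, 1, 8, 3, 7, 11, 6, 5, 15, 9, 2, 10, 12, 13, 14, 4] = (2 8 15 4 7 5 11 10)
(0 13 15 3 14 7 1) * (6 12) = (0 13 15 3 14 7 1)(6 12) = [13, 0, 2, 14, 4, 5, 12, 1, 8, 9, 10, 11, 6, 15, 7, 3]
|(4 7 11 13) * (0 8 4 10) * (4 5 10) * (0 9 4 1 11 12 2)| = |(0 8 5 10 9 4 7 12 2)(1 11 13)| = 9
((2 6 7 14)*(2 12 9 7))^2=(7 12)(9 14)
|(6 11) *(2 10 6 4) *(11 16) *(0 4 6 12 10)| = |(0 4 2)(6 16 11)(10 12)| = 6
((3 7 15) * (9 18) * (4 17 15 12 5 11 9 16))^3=((3 7 12 5 11 9 18 16 4 17 15))^3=(3 5 18 17 7 11 16 15 12 9 4)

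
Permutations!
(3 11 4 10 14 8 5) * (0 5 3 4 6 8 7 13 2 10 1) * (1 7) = (0 5 4 7 13 2 10 14 1)(3 11 6 8) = [5, 0, 10, 11, 7, 4, 8, 13, 3, 9, 14, 6, 12, 2, 1]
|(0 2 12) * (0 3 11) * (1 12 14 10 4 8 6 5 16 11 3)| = 10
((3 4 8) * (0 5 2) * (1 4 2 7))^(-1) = ((0 5 7 1 4 8 3 2))^(-1) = (0 2 3 8 4 1 7 5)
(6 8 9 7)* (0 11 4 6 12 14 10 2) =(0 11 4 6 8 9 7 12 14 10 2) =[11, 1, 0, 3, 6, 5, 8, 12, 9, 7, 2, 4, 14, 13, 10]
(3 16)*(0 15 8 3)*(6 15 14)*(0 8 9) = (0 14 6 15 9)(3 16 8) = [14, 1, 2, 16, 4, 5, 15, 7, 3, 0, 10, 11, 12, 13, 6, 9, 8]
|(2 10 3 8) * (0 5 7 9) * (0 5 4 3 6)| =21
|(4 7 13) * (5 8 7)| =5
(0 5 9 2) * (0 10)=(0 5 9 2 10)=[5, 1, 10, 3, 4, 9, 6, 7, 8, 2, 0]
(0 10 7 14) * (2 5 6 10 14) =(0 14)(2 5 6 10 7) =[14, 1, 5, 3, 4, 6, 10, 2, 8, 9, 7, 11, 12, 13, 0]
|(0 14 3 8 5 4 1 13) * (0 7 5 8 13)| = |(0 14 3 13 7 5 4 1)| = 8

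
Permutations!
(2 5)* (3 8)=(2 5)(3 8)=[0, 1, 5, 8, 4, 2, 6, 7, 3]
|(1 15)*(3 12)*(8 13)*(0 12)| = |(0 12 3)(1 15)(8 13)| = 6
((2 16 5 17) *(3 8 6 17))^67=((2 16 5 3 8 6 17))^67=(2 8 16 6 5 17 3)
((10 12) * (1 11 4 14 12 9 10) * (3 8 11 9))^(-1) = (1 12 14 4 11 8 3 10 9)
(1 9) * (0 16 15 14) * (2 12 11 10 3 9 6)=(0 16 15 14)(1 6 2 12 11 10 3 9)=[16, 6, 12, 9, 4, 5, 2, 7, 8, 1, 3, 10, 11, 13, 0, 14, 15]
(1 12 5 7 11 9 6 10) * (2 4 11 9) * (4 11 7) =(1 12 5 4 7 9 6 10)(2 11) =[0, 12, 11, 3, 7, 4, 10, 9, 8, 6, 1, 2, 5]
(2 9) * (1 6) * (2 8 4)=(1 6)(2 9 8 4)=[0, 6, 9, 3, 2, 5, 1, 7, 4, 8]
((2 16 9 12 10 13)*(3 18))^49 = ((2 16 9 12 10 13)(3 18))^49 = (2 16 9 12 10 13)(3 18)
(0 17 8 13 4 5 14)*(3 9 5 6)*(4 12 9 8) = (0 17 4 6 3 8 13 12 9 5 14) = [17, 1, 2, 8, 6, 14, 3, 7, 13, 5, 10, 11, 9, 12, 0, 15, 16, 4]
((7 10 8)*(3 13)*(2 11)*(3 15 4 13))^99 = (15)(2 11)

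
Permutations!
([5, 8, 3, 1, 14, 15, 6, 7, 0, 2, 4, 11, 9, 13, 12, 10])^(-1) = [8, 3, 9, 2, 10, 0, 6, 7, 1, 12, 15, 11, 14, 13, 4, 5]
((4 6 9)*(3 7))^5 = (3 7)(4 9 6)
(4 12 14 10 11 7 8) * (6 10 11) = (4 12 14 11 7 8)(6 10) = [0, 1, 2, 3, 12, 5, 10, 8, 4, 9, 6, 7, 14, 13, 11]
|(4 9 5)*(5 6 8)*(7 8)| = 6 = |(4 9 6 7 8 5)|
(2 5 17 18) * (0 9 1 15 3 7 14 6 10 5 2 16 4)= (0 9 1 15 3 7 14 6 10 5 17 18 16 4)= [9, 15, 2, 7, 0, 17, 10, 14, 8, 1, 5, 11, 12, 13, 6, 3, 4, 18, 16]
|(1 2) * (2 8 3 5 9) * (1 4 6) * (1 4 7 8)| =6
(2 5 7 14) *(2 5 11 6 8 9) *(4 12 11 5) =(2 5 7 14 4 12 11 6 8 9) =[0, 1, 5, 3, 12, 7, 8, 14, 9, 2, 10, 6, 11, 13, 4]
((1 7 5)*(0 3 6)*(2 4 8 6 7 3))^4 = ((0 2 4 8 6)(1 3 7 5))^4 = (0 6 8 4 2)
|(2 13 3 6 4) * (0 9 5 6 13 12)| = 14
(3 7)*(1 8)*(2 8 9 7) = [0, 9, 8, 2, 4, 5, 6, 3, 1, 7] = (1 9 7 3 2 8)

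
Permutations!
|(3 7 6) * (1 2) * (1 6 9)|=|(1 2 6 3 7 9)|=6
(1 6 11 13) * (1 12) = [0, 6, 2, 3, 4, 5, 11, 7, 8, 9, 10, 13, 1, 12] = (1 6 11 13 12)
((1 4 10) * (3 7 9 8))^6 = ((1 4 10)(3 7 9 8))^6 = (10)(3 9)(7 8)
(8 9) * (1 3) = (1 3)(8 9) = [0, 3, 2, 1, 4, 5, 6, 7, 9, 8]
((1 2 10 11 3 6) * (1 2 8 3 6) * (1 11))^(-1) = ((1 8 3 11 6 2 10))^(-1) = (1 10 2 6 11 3 8)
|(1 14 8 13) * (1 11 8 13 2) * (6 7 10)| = 6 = |(1 14 13 11 8 2)(6 7 10)|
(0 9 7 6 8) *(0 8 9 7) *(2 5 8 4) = (0 7 6 9)(2 5 8 4) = [7, 1, 5, 3, 2, 8, 9, 6, 4, 0]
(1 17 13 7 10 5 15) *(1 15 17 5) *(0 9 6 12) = [9, 5, 2, 3, 4, 17, 12, 10, 8, 6, 1, 11, 0, 7, 14, 15, 16, 13] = (0 9 6 12)(1 5 17 13 7 10)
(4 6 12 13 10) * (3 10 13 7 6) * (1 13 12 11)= (1 13 12 7 6 11)(3 10 4)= [0, 13, 2, 10, 3, 5, 11, 6, 8, 9, 4, 1, 7, 12]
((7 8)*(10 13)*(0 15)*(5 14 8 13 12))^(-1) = (0 15)(5 12 10 13 7 8 14) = ((0 15)(5 14 8 7 13 10 12))^(-1)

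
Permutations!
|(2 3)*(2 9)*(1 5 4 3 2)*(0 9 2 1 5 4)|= 12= |(0 9 5)(1 4 3 2)|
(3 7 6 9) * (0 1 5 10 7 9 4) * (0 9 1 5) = (0 5 10 7 6 4 9 3 1) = [5, 0, 2, 1, 9, 10, 4, 6, 8, 3, 7]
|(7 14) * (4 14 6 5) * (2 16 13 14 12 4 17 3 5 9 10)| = 24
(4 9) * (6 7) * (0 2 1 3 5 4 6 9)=(0 2 1 3 5 4)(6 7 9)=[2, 3, 1, 5, 0, 4, 7, 9, 8, 6]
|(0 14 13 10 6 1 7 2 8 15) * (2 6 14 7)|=|(0 7 6 1 2 8 15)(10 14 13)|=21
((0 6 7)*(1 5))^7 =((0 6 7)(1 5))^7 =(0 6 7)(1 5)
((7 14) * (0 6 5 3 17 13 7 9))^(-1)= (0 9 14 7 13 17 3 5 6)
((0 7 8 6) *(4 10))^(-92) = ((0 7 8 6)(4 10))^(-92) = (10)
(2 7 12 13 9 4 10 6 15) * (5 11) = [0, 1, 7, 3, 10, 11, 15, 12, 8, 4, 6, 5, 13, 9, 14, 2] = (2 7 12 13 9 4 10 6 15)(5 11)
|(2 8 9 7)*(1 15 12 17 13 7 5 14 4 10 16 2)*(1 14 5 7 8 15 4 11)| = 14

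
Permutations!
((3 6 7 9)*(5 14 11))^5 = (3 6 7 9)(5 11 14)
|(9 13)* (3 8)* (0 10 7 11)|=|(0 10 7 11)(3 8)(9 13)|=4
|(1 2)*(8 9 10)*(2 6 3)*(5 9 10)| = |(1 6 3 2)(5 9)(8 10)| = 4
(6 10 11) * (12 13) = (6 10 11)(12 13) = [0, 1, 2, 3, 4, 5, 10, 7, 8, 9, 11, 6, 13, 12]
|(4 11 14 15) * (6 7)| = |(4 11 14 15)(6 7)| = 4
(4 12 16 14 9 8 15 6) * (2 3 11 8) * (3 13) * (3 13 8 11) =(2 8 15 6 4 12 16 14 9) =[0, 1, 8, 3, 12, 5, 4, 7, 15, 2, 10, 11, 16, 13, 9, 6, 14]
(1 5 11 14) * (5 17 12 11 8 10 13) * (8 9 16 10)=(1 17 12 11 14)(5 9 16 10 13)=[0, 17, 2, 3, 4, 9, 6, 7, 8, 16, 13, 14, 11, 5, 1, 15, 10, 12]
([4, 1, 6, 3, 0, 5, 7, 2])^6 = [0, 1, 2, 3, 4, 5, 6, 7]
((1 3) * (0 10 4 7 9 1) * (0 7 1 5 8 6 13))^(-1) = ((0 10 4 1 3 7 9 5 8 6 13))^(-1) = (0 13 6 8 5 9 7 3 1 4 10)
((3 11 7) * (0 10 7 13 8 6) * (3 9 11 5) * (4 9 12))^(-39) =(0 10 7 12 4 9 11 13 8 6)(3 5)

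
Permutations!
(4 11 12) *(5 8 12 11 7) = (4 7 5 8 12) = [0, 1, 2, 3, 7, 8, 6, 5, 12, 9, 10, 11, 4]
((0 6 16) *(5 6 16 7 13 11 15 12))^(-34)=((0 16)(5 6 7 13 11 15 12))^(-34)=(16)(5 6 7 13 11 15 12)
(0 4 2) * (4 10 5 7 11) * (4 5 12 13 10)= (0 4 2)(5 7 11)(10 12 13)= [4, 1, 0, 3, 2, 7, 6, 11, 8, 9, 12, 5, 13, 10]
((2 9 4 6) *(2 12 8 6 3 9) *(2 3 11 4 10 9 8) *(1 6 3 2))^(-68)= ((1 6 12)(3 8)(4 11)(9 10))^(-68)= (1 6 12)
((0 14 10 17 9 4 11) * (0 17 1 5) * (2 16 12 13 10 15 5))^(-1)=(0 5 15 14)(1 10 13 12 16 2)(4 9 17 11)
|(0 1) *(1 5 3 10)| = 5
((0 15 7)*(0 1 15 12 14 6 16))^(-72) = (0 6 12 16 14)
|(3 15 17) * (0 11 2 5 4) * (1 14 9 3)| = 30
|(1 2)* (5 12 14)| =6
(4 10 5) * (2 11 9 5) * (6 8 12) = (2 11 9 5 4 10)(6 8 12) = [0, 1, 11, 3, 10, 4, 8, 7, 12, 5, 2, 9, 6]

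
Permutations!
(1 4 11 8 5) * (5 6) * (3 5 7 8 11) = (11)(1 4 3 5)(6 7 8) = [0, 4, 2, 5, 3, 1, 7, 8, 6, 9, 10, 11]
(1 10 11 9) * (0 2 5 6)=(0 2 5 6)(1 10 11 9)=[2, 10, 5, 3, 4, 6, 0, 7, 8, 1, 11, 9]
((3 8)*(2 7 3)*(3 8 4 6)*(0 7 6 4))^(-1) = (0 3 6 2 8 7)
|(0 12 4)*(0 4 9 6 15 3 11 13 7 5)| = 10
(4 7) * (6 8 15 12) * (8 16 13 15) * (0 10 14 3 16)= (0 10 14 3 16 13 15 12 6)(4 7)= [10, 1, 2, 16, 7, 5, 0, 4, 8, 9, 14, 11, 6, 15, 3, 12, 13]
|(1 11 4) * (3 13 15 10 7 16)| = |(1 11 4)(3 13 15 10 7 16)| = 6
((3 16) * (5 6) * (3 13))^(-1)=((3 16 13)(5 6))^(-1)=(3 13 16)(5 6)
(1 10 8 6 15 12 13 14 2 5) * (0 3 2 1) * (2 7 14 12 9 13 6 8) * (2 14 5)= (0 3 7 5)(1 10 14)(6 15 9 13 12)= [3, 10, 2, 7, 4, 0, 15, 5, 8, 13, 14, 11, 6, 12, 1, 9]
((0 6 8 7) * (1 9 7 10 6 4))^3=(10)(0 9 4 7 1)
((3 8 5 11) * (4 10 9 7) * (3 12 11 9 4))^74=((3 8 5 9 7)(4 10)(11 12))^74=(12)(3 7 9 5 8)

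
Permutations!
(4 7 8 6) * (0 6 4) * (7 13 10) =[6, 1, 2, 3, 13, 5, 0, 8, 4, 9, 7, 11, 12, 10] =(0 6)(4 13 10 7 8)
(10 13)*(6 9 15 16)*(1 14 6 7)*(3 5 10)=[0, 14, 2, 5, 4, 10, 9, 1, 8, 15, 13, 11, 12, 3, 6, 16, 7]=(1 14 6 9 15 16 7)(3 5 10 13)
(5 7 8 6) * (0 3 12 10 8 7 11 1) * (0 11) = (0 3 12 10 8 6 5)(1 11) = [3, 11, 2, 12, 4, 0, 5, 7, 6, 9, 8, 1, 10]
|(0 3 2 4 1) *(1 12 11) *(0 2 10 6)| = 20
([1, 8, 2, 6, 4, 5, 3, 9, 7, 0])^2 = (0 8 9 1 7)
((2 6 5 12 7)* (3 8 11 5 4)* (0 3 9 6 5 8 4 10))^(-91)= ((0 3 4 9 6 10)(2 5 12 7)(8 11))^(-91)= (0 10 6 9 4 3)(2 5 12 7)(8 11)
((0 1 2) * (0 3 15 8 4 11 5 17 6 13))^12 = ((0 1 2 3 15 8 4 11 5 17 6 13))^12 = (17)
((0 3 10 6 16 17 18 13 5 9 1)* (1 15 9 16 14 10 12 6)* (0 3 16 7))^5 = (0 5 18 16 7 13 17)(1 10 14 6 12 3)(9 15)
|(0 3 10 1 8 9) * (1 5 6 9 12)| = 6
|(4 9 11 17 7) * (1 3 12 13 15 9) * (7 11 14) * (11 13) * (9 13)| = 18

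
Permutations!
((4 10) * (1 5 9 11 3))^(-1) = (1 3 11 9 5)(4 10)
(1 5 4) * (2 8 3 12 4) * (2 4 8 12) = [0, 5, 12, 2, 1, 4, 6, 7, 3, 9, 10, 11, 8] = (1 5 4)(2 12 8 3)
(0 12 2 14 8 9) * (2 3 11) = [12, 1, 14, 11, 4, 5, 6, 7, 9, 0, 10, 2, 3, 13, 8] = (0 12 3 11 2 14 8 9)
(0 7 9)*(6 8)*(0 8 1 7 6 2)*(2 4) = (0 6 1 7 9 8 4 2) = [6, 7, 0, 3, 2, 5, 1, 9, 4, 8]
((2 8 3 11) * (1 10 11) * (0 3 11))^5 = (0 3 1 10)(2 11 8)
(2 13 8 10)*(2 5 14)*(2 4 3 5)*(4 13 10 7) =(2 10)(3 5 14 13 8 7 4) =[0, 1, 10, 5, 3, 14, 6, 4, 7, 9, 2, 11, 12, 8, 13]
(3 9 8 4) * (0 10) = [10, 1, 2, 9, 3, 5, 6, 7, 4, 8, 0] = (0 10)(3 9 8 4)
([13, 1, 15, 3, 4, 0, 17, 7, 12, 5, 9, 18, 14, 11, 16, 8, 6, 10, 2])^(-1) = (0 5 9 10 17 6 16 14 12 8 15 2 18 11 13)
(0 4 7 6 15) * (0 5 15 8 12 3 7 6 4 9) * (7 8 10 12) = [9, 1, 2, 8, 6, 15, 10, 4, 7, 0, 12, 11, 3, 13, 14, 5] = (0 9)(3 8 7 4 6 10 12)(5 15)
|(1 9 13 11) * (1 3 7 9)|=5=|(3 7 9 13 11)|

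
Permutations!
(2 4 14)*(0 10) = (0 10)(2 4 14) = [10, 1, 4, 3, 14, 5, 6, 7, 8, 9, 0, 11, 12, 13, 2]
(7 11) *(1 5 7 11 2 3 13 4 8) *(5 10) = (1 10 5 7 2 3 13 4 8) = [0, 10, 3, 13, 8, 7, 6, 2, 1, 9, 5, 11, 12, 4]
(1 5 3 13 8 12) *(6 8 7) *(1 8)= (1 5 3 13 7 6)(8 12)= [0, 5, 2, 13, 4, 3, 1, 6, 12, 9, 10, 11, 8, 7]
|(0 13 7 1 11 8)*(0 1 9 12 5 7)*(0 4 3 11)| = |(0 13 4 3 11 8 1)(5 7 9 12)| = 28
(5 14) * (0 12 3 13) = [12, 1, 2, 13, 4, 14, 6, 7, 8, 9, 10, 11, 3, 0, 5] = (0 12 3 13)(5 14)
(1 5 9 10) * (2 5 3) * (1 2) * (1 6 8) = (1 3 6 8)(2 5 9 10) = [0, 3, 5, 6, 4, 9, 8, 7, 1, 10, 2]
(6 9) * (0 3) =(0 3)(6 9) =[3, 1, 2, 0, 4, 5, 9, 7, 8, 6]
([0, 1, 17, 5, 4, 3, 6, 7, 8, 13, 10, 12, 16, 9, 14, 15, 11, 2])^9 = [0, 1, 17, 5, 4, 3, 6, 7, 8, 13, 10, 11, 12, 9, 14, 15, 16, 2]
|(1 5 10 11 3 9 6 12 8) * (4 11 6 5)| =10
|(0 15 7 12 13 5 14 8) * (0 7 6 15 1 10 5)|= |(0 1 10 5 14 8 7 12 13)(6 15)|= 18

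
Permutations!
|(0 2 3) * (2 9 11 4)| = |(0 9 11 4 2 3)| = 6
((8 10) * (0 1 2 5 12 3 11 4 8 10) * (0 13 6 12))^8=((0 1 2 5)(3 11 4 8 13 6 12))^8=(3 11 4 8 13 6 12)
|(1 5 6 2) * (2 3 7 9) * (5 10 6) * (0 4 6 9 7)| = |(0 4 6 3)(1 10 9 2)| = 4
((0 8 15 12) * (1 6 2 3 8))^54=(0 15 3 6)(1 12 8 2)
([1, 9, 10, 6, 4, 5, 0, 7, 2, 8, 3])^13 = (0 10 9 6 2 1 3 8)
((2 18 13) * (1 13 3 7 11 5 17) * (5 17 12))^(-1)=(1 17 11 7 3 18 2 13)(5 12)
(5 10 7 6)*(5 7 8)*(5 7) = [0, 1, 2, 3, 4, 10, 5, 6, 7, 9, 8] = (5 10 8 7 6)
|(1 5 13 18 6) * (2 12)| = 10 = |(1 5 13 18 6)(2 12)|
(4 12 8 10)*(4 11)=(4 12 8 10 11)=[0, 1, 2, 3, 12, 5, 6, 7, 10, 9, 11, 4, 8]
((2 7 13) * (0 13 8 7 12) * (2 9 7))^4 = (0 8 13 2 9 12 7)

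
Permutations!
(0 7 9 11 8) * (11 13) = (0 7 9 13 11 8) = [7, 1, 2, 3, 4, 5, 6, 9, 0, 13, 10, 8, 12, 11]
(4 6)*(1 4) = (1 4 6) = [0, 4, 2, 3, 6, 5, 1]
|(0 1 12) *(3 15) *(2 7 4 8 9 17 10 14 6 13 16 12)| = |(0 1 2 7 4 8 9 17 10 14 6 13 16 12)(3 15)| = 14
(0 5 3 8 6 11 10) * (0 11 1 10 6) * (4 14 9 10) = (0 5 3 8)(1 4 14 9 10 11 6) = [5, 4, 2, 8, 14, 3, 1, 7, 0, 10, 11, 6, 12, 13, 9]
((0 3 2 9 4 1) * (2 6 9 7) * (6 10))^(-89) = (0 10 9 1 3 6 4)(2 7) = ((0 3 10 6 9 4 1)(2 7))^(-89)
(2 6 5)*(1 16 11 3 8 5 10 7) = (1 16 11 3 8 5 2 6 10 7) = [0, 16, 6, 8, 4, 2, 10, 1, 5, 9, 7, 3, 12, 13, 14, 15, 11]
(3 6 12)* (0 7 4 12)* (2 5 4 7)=(0 2 5 4 12 3 6)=[2, 1, 5, 6, 12, 4, 0, 7, 8, 9, 10, 11, 3]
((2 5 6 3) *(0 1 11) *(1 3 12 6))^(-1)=((0 3 2 5 1 11)(6 12))^(-1)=(0 11 1 5 2 3)(6 12)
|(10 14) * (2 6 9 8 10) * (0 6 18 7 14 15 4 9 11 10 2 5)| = 13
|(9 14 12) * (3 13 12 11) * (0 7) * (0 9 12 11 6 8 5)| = 21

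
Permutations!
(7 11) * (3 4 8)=(3 4 8)(7 11)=[0, 1, 2, 4, 8, 5, 6, 11, 3, 9, 10, 7]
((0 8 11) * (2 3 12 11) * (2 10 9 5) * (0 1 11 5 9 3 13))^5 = ((0 8 10 3 12 5 2 13)(1 11))^5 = (0 5 10 13 12 8 2 3)(1 11)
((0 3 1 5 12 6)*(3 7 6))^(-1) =(0 6 7)(1 3 12 5) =((0 7 6)(1 5 12 3))^(-1)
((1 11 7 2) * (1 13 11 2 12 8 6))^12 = (1 7)(2 12)(6 11)(8 13)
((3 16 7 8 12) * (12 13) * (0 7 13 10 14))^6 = ((0 7 8 10 14)(3 16 13 12))^6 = (0 7 8 10 14)(3 13)(12 16)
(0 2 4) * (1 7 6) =(0 2 4)(1 7 6) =[2, 7, 4, 3, 0, 5, 1, 6]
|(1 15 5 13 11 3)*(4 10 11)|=8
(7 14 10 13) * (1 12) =(1 12)(7 14 10 13) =[0, 12, 2, 3, 4, 5, 6, 14, 8, 9, 13, 11, 1, 7, 10]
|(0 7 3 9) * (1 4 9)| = 6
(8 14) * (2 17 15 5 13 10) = (2 17 15 5 13 10)(8 14) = [0, 1, 17, 3, 4, 13, 6, 7, 14, 9, 2, 11, 12, 10, 8, 5, 16, 15]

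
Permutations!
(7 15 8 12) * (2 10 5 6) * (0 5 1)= (0 5 6 2 10 1)(7 15 8 12)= [5, 0, 10, 3, 4, 6, 2, 15, 12, 9, 1, 11, 7, 13, 14, 8]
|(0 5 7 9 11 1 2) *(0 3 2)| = 6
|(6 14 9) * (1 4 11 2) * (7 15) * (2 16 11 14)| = |(1 4 14 9 6 2)(7 15)(11 16)| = 6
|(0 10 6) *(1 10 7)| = 5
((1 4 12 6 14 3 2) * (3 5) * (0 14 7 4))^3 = ((0 14 5 3 2 1)(4 12 6 7))^3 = (0 3)(1 5)(2 14)(4 7 6 12)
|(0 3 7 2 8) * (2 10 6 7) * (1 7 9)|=|(0 3 2 8)(1 7 10 6 9)|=20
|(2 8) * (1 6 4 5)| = 4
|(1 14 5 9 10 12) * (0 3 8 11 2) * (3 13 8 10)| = 35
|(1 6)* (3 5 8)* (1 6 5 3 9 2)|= 5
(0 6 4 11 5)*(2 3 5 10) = (0 6 4 11 10 2 3 5) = [6, 1, 3, 5, 11, 0, 4, 7, 8, 9, 2, 10]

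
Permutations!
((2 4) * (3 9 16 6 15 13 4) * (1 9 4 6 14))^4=(16)(2 3 4)(6 15 13)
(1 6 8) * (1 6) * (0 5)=(0 5)(6 8)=[5, 1, 2, 3, 4, 0, 8, 7, 6]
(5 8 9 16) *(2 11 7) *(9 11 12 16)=[0, 1, 12, 3, 4, 8, 6, 2, 11, 9, 10, 7, 16, 13, 14, 15, 5]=(2 12 16 5 8 11 7)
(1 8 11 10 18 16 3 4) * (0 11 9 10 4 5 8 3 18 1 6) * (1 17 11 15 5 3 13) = (0 15 5 8 9 10 17 11 4 6)(1 13)(16 18) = [15, 13, 2, 3, 6, 8, 0, 7, 9, 10, 17, 4, 12, 1, 14, 5, 18, 11, 16]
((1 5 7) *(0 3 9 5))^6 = ((0 3 9 5 7 1))^6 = (9)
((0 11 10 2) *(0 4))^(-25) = (11)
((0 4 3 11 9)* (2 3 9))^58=(0 4 9)(2 3 11)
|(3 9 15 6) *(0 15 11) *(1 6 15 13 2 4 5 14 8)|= |(15)(0 13 2 4 5 14 8 1 6 3 9 11)|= 12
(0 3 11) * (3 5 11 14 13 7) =[5, 1, 2, 14, 4, 11, 6, 3, 8, 9, 10, 0, 12, 7, 13] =(0 5 11)(3 14 13 7)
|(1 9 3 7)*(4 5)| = 4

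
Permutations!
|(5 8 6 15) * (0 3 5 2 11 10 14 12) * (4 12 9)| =|(0 3 5 8 6 15 2 11 10 14 9 4 12)| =13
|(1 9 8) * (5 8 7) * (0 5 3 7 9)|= 4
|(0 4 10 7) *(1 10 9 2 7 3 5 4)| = |(0 1 10 3 5 4 9 2 7)| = 9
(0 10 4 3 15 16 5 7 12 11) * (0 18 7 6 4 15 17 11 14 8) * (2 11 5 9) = [10, 1, 11, 17, 3, 6, 4, 12, 0, 2, 15, 18, 14, 13, 8, 16, 9, 5, 7] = (0 10 15 16 9 2 11 18 7 12 14 8)(3 17 5 6 4)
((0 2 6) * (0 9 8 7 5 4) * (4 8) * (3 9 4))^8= (9)(5 7 8)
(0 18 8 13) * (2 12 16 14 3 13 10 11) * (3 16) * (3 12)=(0 18 8 10 11 2 3 13)(14 16)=[18, 1, 3, 13, 4, 5, 6, 7, 10, 9, 11, 2, 12, 0, 16, 15, 14, 17, 8]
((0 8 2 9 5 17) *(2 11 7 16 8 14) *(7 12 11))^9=(0 9)(2 17)(5 14)(11 12)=((0 14 2 9 5 17)(7 16 8)(11 12))^9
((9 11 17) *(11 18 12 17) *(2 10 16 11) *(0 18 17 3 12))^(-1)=(0 18)(2 11 16 10)(3 12)(9 17)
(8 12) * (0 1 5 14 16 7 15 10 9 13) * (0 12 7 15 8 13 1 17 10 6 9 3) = (0 17 10 3)(1 5 14 16 15 6 9)(7 8)(12 13) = [17, 5, 2, 0, 4, 14, 9, 8, 7, 1, 3, 11, 13, 12, 16, 6, 15, 10]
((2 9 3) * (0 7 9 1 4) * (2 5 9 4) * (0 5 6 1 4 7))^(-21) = (9)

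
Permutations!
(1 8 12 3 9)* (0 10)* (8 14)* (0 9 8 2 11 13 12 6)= (0 10 9 1 14 2 11 13 12 3 8 6)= [10, 14, 11, 8, 4, 5, 0, 7, 6, 1, 9, 13, 3, 12, 2]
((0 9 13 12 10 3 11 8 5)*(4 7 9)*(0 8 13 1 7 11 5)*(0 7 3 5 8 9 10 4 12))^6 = ((0 12 4 11 13)(1 3 8 7 10 5 9))^6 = (0 12 4 11 13)(1 9 5 10 7 8 3)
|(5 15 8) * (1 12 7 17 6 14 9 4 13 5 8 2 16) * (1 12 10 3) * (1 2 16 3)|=22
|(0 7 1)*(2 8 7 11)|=6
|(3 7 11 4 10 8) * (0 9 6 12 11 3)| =|(0 9 6 12 11 4 10 8)(3 7)| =8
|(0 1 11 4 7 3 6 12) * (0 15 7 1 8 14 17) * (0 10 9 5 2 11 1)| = 10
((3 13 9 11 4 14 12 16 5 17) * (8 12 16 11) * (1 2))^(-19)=(1 2)(3 8 4 5 13 12 14 17 9 11 16)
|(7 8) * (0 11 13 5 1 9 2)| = |(0 11 13 5 1 9 2)(7 8)| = 14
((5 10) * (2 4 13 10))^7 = ((2 4 13 10 5))^7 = (2 13 5 4 10)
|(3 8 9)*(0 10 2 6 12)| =15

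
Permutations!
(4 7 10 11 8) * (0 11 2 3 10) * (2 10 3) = [11, 1, 2, 3, 7, 5, 6, 0, 4, 9, 10, 8] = (0 11 8 4 7)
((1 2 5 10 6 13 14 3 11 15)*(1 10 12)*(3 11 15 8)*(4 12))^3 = (1 4 2 12 5)(3 6 11 15 13 8 10 14)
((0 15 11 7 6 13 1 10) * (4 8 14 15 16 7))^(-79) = (0 1 6 16 10 13 7)(4 8 14 15 11)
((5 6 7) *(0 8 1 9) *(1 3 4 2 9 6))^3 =(0 4)(1 5 7 6)(2 8)(3 9)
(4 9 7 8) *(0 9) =[9, 1, 2, 3, 0, 5, 6, 8, 4, 7] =(0 9 7 8 4)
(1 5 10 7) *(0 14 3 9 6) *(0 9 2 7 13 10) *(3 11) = (0 14 11 3 2 7 1 5)(6 9)(10 13) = [14, 5, 7, 2, 4, 0, 9, 1, 8, 6, 13, 3, 12, 10, 11]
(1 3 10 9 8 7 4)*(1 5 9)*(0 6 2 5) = (0 6 2 5 9 8 7 4)(1 3 10) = [6, 3, 5, 10, 0, 9, 2, 4, 7, 8, 1]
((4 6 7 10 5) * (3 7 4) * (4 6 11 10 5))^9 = (11)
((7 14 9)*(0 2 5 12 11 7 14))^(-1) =(0 7 11 12 5 2)(9 14)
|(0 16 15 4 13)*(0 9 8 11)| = |(0 16 15 4 13 9 8 11)| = 8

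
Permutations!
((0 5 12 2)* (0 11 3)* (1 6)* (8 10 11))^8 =((0 5 12 2 8 10 11 3)(1 6))^8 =(12)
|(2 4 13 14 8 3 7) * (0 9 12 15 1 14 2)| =|(0 9 12 15 1 14 8 3 7)(2 4 13)| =9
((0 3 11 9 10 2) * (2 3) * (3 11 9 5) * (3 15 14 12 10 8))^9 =(0 2)(5 12)(10 15)(11 14)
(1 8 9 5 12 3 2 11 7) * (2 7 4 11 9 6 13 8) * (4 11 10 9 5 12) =[0, 2, 5, 7, 10, 4, 13, 1, 6, 12, 9, 11, 3, 8] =(1 2 5 4 10 9 12 3 7)(6 13 8)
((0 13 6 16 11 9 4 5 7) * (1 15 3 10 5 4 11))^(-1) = ((0 13 6 16 1 15 3 10 5 7)(9 11))^(-1) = (0 7 5 10 3 15 1 16 6 13)(9 11)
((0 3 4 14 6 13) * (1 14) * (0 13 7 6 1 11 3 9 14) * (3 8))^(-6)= ((0 9 14 1)(3 4 11 8)(6 7))^(-6)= (0 14)(1 9)(3 11)(4 8)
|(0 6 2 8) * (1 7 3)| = |(0 6 2 8)(1 7 3)| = 12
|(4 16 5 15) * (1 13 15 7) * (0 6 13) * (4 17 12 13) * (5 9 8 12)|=13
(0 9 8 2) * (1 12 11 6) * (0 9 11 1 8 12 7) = [11, 7, 9, 3, 4, 5, 8, 0, 2, 12, 10, 6, 1] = (0 11 6 8 2 9 12 1 7)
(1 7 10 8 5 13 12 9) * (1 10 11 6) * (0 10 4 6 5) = [10, 7, 2, 3, 6, 13, 1, 11, 0, 4, 8, 5, 9, 12] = (0 10 8)(1 7 11 5 13 12 9 4 6)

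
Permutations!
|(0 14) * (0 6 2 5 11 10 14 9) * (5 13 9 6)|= |(0 6 2 13 9)(5 11 10 14)|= 20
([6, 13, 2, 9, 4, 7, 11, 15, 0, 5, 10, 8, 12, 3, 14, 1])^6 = [11, 15, 2, 13, 4, 9, 8, 5, 6, 3, 10, 0, 12, 1, 14, 7]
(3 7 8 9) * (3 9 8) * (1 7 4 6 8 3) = [0, 7, 2, 4, 6, 5, 8, 1, 3, 9] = (9)(1 7)(3 4 6 8)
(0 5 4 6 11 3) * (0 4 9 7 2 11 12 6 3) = (0 5 9 7 2 11)(3 4)(6 12) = [5, 1, 11, 4, 3, 9, 12, 2, 8, 7, 10, 0, 6]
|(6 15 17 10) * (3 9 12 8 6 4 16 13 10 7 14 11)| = |(3 9 12 8 6 15 17 7 14 11)(4 16 13 10)| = 20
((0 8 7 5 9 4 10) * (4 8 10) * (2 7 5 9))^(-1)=(0 10)(2 5 8 9 7)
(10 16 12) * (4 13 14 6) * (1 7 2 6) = (1 7 2 6 4 13 14)(10 16 12) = [0, 7, 6, 3, 13, 5, 4, 2, 8, 9, 16, 11, 10, 14, 1, 15, 12]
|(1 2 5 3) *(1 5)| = 2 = |(1 2)(3 5)|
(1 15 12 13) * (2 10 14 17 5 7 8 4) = (1 15 12 13)(2 10 14 17 5 7 8 4) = [0, 15, 10, 3, 2, 7, 6, 8, 4, 9, 14, 11, 13, 1, 17, 12, 16, 5]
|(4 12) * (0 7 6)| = |(0 7 6)(4 12)| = 6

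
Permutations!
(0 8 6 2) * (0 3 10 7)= (0 8 6 2 3 10 7)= [8, 1, 3, 10, 4, 5, 2, 0, 6, 9, 7]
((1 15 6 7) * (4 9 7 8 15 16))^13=(1 9 16 7 4)(6 8 15)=((1 16 4 9 7)(6 8 15))^13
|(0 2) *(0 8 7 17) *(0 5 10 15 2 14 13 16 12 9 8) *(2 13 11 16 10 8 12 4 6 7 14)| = |(0 2)(4 6 7 17 5 8 14 11 16)(9 12)(10 15 13)| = 18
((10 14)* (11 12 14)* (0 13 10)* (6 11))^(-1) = ((0 13 10 6 11 12 14))^(-1) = (0 14 12 11 6 10 13)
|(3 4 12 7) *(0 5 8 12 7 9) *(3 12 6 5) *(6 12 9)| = 20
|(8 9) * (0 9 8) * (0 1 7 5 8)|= 6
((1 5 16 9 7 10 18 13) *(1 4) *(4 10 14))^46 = ((1 5 16 9 7 14 4)(10 18 13))^46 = (1 7 5 14 16 4 9)(10 18 13)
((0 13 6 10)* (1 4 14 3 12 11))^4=((0 13 6 10)(1 4 14 3 12 11))^4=(1 12 14)(3 4 11)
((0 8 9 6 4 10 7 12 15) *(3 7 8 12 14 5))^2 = (0 15 12)(3 14)(4 8 6 10 9)(5 7)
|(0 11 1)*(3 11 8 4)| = 6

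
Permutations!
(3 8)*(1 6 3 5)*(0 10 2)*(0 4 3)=(0 10 2 4 3 8 5 1 6)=[10, 6, 4, 8, 3, 1, 0, 7, 5, 9, 2]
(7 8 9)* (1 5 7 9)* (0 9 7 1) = (0 9 7 8)(1 5) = [9, 5, 2, 3, 4, 1, 6, 8, 0, 7]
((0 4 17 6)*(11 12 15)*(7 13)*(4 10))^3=((0 10 4 17 6)(7 13)(11 12 15))^3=(0 17 10 6 4)(7 13)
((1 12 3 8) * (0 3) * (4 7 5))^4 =(0 12 1 8 3)(4 7 5)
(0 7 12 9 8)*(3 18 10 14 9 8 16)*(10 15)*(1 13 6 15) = (0 7 12 8)(1 13 6 15 10 14 9 16 3 18) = [7, 13, 2, 18, 4, 5, 15, 12, 0, 16, 14, 11, 8, 6, 9, 10, 3, 17, 1]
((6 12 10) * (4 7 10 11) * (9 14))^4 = (14)(4 12 10)(6 7 11)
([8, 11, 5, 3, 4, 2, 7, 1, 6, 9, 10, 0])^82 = (0 1 6)(7 8 11)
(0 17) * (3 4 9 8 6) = [17, 1, 2, 4, 9, 5, 3, 7, 6, 8, 10, 11, 12, 13, 14, 15, 16, 0] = (0 17)(3 4 9 8 6)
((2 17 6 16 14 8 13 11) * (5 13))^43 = ((2 17 6 16 14 8 5 13 11))^43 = (2 13 8 16 17 11 5 14 6)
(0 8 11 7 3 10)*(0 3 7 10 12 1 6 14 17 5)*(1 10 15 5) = (0 8 11 15 5)(1 6 14 17)(3 12 10) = [8, 6, 2, 12, 4, 0, 14, 7, 11, 9, 3, 15, 10, 13, 17, 5, 16, 1]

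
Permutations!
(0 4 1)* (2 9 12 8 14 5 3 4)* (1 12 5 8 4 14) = (0 2 9 5 3 14 8 1)(4 12) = [2, 0, 9, 14, 12, 3, 6, 7, 1, 5, 10, 11, 4, 13, 8]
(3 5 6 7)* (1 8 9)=(1 8 9)(3 5 6 7)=[0, 8, 2, 5, 4, 6, 7, 3, 9, 1]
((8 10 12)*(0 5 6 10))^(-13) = (0 8 12 10 6 5) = ((0 5 6 10 12 8))^(-13)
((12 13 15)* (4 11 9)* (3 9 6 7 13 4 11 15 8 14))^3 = (15)(3 6 8 9 7 14 11 13)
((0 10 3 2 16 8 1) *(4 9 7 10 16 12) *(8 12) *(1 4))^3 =((0 16 12 1)(2 8 4 9 7 10 3))^3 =(0 1 12 16)(2 9 3 4 10 8 7)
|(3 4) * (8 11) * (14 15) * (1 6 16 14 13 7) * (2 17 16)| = |(1 6 2 17 16 14 15 13 7)(3 4)(8 11)| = 18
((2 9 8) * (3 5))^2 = (2 8 9)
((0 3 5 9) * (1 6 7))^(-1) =((0 3 5 9)(1 6 7))^(-1) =(0 9 5 3)(1 7 6)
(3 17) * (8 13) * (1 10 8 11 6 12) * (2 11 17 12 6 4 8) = (1 10 2 11 4 8 13 17 3 12) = [0, 10, 11, 12, 8, 5, 6, 7, 13, 9, 2, 4, 1, 17, 14, 15, 16, 3]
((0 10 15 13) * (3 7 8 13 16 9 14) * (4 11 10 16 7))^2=((0 16 9 14 3 4 11 10 15 7 8 13))^2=(0 9 3 11 15 8)(4 10 7 13 16 14)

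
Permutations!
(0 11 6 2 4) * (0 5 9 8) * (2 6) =[11, 1, 4, 3, 5, 9, 6, 7, 0, 8, 10, 2] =(0 11 2 4 5 9 8)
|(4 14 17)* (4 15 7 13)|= |(4 14 17 15 7 13)|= 6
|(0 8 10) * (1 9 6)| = 3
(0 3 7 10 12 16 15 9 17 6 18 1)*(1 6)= (0 3 7 10 12 16 15 9 17 1)(6 18)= [3, 0, 2, 7, 4, 5, 18, 10, 8, 17, 12, 11, 16, 13, 14, 9, 15, 1, 6]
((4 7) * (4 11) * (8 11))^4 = (11)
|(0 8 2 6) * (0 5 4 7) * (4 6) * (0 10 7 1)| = 10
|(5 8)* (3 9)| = 2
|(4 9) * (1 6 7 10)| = |(1 6 7 10)(4 9)| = 4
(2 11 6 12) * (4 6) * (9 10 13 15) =[0, 1, 11, 3, 6, 5, 12, 7, 8, 10, 13, 4, 2, 15, 14, 9] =(2 11 4 6 12)(9 10 13 15)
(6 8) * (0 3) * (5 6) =(0 3)(5 6 8) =[3, 1, 2, 0, 4, 6, 8, 7, 5]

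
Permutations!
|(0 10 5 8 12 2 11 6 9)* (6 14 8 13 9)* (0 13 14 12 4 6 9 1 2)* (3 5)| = 14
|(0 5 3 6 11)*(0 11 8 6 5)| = 2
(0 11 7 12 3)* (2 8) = (0 11 7 12 3)(2 8) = [11, 1, 8, 0, 4, 5, 6, 12, 2, 9, 10, 7, 3]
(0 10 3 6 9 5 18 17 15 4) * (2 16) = (0 10 3 6 9 5 18 17 15 4)(2 16) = [10, 1, 16, 6, 0, 18, 9, 7, 8, 5, 3, 11, 12, 13, 14, 4, 2, 15, 17]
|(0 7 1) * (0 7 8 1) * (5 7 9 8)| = 3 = |(0 5 7)(1 9 8)|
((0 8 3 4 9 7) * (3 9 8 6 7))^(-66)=(3 8)(4 9)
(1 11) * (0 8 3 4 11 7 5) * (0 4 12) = (0 8 3 12)(1 7 5 4 11) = [8, 7, 2, 12, 11, 4, 6, 5, 3, 9, 10, 1, 0]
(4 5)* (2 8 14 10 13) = [0, 1, 8, 3, 5, 4, 6, 7, 14, 9, 13, 11, 12, 2, 10] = (2 8 14 10 13)(4 5)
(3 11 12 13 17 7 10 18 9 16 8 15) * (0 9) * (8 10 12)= (0 9 16 10 18)(3 11 8 15)(7 12 13 17)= [9, 1, 2, 11, 4, 5, 6, 12, 15, 16, 18, 8, 13, 17, 14, 3, 10, 7, 0]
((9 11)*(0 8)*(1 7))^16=(11)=((0 8)(1 7)(9 11))^16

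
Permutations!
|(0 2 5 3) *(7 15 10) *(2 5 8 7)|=15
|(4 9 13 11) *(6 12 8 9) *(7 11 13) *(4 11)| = |(13)(4 6 12 8 9 7)| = 6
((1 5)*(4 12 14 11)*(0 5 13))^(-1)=(0 13 1 5)(4 11 14 12)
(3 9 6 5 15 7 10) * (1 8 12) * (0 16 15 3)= [16, 8, 2, 9, 4, 3, 5, 10, 12, 6, 0, 11, 1, 13, 14, 7, 15]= (0 16 15 7 10)(1 8 12)(3 9 6 5)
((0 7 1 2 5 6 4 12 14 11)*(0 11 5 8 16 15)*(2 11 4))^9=((0 7 1 11 4 12 14 5 6 2 8 16 15))^9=(0 2 12 7 8 14 1 16 5 11 15 6 4)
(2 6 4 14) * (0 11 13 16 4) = (0 11 13 16 4 14 2 6) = [11, 1, 6, 3, 14, 5, 0, 7, 8, 9, 10, 13, 12, 16, 2, 15, 4]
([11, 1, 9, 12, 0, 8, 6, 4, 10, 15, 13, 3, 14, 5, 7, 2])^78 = (15)(0 11 3 12 14 7 4)(5 10)(8 13)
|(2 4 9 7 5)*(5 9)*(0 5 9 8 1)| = 8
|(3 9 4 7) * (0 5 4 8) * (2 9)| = |(0 5 4 7 3 2 9 8)| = 8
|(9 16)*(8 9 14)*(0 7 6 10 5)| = |(0 7 6 10 5)(8 9 16 14)| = 20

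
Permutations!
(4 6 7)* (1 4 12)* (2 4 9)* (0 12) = (0 12 1 9 2 4 6 7) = [12, 9, 4, 3, 6, 5, 7, 0, 8, 2, 10, 11, 1]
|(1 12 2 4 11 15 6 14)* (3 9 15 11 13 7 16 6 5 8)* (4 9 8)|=|(1 12 2 9 15 5 4 13 7 16 6 14)(3 8)|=12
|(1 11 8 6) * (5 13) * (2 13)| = |(1 11 8 6)(2 13 5)| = 12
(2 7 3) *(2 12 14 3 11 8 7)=(3 12 14)(7 11 8)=[0, 1, 2, 12, 4, 5, 6, 11, 7, 9, 10, 8, 14, 13, 3]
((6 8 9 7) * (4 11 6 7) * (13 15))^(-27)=((4 11 6 8 9)(13 15))^(-27)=(4 8 11 9 6)(13 15)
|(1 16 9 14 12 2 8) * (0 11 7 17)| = |(0 11 7 17)(1 16 9 14 12 2 8)| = 28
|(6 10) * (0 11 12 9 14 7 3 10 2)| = 10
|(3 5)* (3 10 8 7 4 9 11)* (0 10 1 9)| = |(0 10 8 7 4)(1 9 11 3 5)| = 5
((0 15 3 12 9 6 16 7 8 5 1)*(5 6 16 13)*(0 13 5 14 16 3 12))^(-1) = ((0 15 12 9 3)(1 13 14 16 7 8 6 5))^(-1) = (0 3 9 12 15)(1 5 6 8 7 16 14 13)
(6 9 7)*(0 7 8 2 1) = [7, 0, 1, 3, 4, 5, 9, 6, 2, 8] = (0 7 6 9 8 2 1)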